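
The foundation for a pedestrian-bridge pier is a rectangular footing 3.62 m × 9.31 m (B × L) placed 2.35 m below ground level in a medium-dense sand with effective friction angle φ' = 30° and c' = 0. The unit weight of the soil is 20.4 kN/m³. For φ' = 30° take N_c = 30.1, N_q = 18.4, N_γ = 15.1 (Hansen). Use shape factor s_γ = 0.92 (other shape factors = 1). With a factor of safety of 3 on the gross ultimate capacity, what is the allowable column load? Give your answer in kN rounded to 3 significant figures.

Overburden at base level: q = 20.4 × 2.35 = 47.94 kPa.
Surcharge term q·N_q = 47.94 × 18.4 = 882.1 kPa; self-weight term 0.5·γ·B·N_γ·s_γ = 0.5 × 20.4 × 3.62 × 15.1 × 0.92 = 512.95 kPa.
q_ult = 882.1 + 512.95 = 1395 kPa.
Gross allowable pressure q_all = 1395 / 3 = 465.01 kPa.
Footing area = 33.7022 m², so allowable column load = 465.01 × 33.7022 = 15672 kN.

P_all ≈ 15700 kN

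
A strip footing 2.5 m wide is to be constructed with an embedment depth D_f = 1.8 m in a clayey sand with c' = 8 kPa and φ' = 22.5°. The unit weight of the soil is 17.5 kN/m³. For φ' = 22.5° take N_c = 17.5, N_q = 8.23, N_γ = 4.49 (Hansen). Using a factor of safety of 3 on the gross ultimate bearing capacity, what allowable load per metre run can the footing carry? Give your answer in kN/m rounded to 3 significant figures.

Effective surcharge at the founding depth q = γ·D_f = 17.5 × 1.8 = 31.5 kPa.
q_ult = c·N_c + q·N_q + 0.5·γ·B·N_γ
     = 8 × 17.5 + 31.5 × 8.23 + 0.5 × 17.5 × 2.5 × 4.49
     = 140 + 259.25 + 98.219 = 497.46 kPa.
Gross allowable pressure q_all = 497.46 / 3 = 165.82 kPa.
Allowable wall load = q_all × B = 165.82 × 2.5 = 414.55 kN per metre run.

≈ 415 kN/m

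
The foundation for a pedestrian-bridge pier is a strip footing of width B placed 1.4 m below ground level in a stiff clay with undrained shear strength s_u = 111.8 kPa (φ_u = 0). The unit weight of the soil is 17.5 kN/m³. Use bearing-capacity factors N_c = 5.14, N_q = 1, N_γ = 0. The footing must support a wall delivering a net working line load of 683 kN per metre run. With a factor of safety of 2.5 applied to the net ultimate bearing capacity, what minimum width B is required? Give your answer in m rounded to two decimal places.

B = 2.97 m

q = γ·D_f = 17.5 × 1.4 = 24.5 kPa.
c·N_c = 111.8 × 5.14 = 574.65 kPa
q·N_q = 24.5 × 1 = 24.5 kPa
q_ult = 574.65 + 24.5 = 599.15 kPa.
For φ = 0 the ½γBN_γ term vanishes, so q_ult is independent of B. q_net = 599.15 − 24.5 = 574.65 kPa; q_all(net) = 574.65/2.5 = 229.86 kPa.
Required width B = w / q_all(net) = 683 / 229.86 = 2.971 m.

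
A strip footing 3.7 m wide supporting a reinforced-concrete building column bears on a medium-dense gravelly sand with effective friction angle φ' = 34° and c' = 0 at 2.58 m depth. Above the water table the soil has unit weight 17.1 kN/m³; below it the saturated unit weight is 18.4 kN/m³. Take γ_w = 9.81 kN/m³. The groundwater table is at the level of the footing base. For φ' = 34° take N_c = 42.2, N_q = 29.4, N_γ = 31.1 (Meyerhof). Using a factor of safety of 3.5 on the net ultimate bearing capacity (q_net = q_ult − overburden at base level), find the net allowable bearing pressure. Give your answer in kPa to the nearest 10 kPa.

Overburden at base level: q = 17.1 × 2.58 = 44.118 kPa.
Below the base the soil is submerged, so the ½γBN_γ term uses γ' = 18.4 − 9.81 = 8.59 kN/m³.
Surcharge term q·N_q = 44.118 × 29.4 = 1297.1 kPa; self-weight term 0.5·γ·B·N_γ = 0.5 × 8.59 × 3.7 × 31.1 = 494.23 kPa.
q_ult = 1297.1 + 494.23 = 1791.3 kPa.
q_net = 1791.3 − 44.118 = 1747.2 kPa.
q_all(net) = 1747.2 / 3.5 = 499.19 kPa.

q_all(net) ≈ 500 kPa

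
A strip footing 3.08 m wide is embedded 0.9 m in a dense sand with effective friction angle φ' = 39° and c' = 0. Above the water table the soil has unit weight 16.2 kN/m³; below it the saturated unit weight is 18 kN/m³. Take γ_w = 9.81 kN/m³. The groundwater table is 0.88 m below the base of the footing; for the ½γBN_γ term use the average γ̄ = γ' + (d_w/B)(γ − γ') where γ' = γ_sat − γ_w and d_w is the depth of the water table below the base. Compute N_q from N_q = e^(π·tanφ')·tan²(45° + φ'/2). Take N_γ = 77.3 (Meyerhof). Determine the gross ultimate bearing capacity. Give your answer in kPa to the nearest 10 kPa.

tan39° = 0.8098, so N_q = e^(π×0.8098)·tan²(64.5°) = 12.731 × 4.395 = 55.96.
Overburden at base level: q = 16.2 × 0.9 = 14.58 kPa.
The water table is 0.88 m below the base (< B = 3.08 m), so the ½γBN_γ term uses γ̄ = γ' + (d_w/B)(γ − γ') = 8.19 + (0.88/3.08)(16.2 − 8.19) = 10.479 kN/m³.
Surcharge term q·N_q = 14.58 × 55.957 = 815.86 kPa; self-weight term 0.5·γ·B·N_γ = 0.5 × 10.479 × 3.08 × 77.3 = 1247.4 kPa.
q_ult = 815.86 + 1247.4 = 2063.2 kPa.

q_ult ≈ 2060 kPa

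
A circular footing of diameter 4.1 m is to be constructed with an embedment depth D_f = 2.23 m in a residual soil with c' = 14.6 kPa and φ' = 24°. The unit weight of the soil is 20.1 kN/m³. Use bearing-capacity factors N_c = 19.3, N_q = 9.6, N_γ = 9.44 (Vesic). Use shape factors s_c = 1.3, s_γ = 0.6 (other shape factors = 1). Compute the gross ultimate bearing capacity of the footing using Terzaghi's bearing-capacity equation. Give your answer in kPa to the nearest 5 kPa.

q_ult ≈ 1030 kPa

q = γ·D_f = 20.1 × 2.23 = 44.823 kPa.
c·N_c·s_c = 14.6 × 19.3 × 1.3 = 366.31 kPa
q·N_q = 44.823 × 9.6 = 430.3 kPa
0.5·γ·B·N_γ·s_γ = 0.5 × 20.1 × 4.1 × 9.44 × 0.6 = 233.39 kPa
q_ult = 366.31 + 430.3 + 233.39 = 1030 kPa.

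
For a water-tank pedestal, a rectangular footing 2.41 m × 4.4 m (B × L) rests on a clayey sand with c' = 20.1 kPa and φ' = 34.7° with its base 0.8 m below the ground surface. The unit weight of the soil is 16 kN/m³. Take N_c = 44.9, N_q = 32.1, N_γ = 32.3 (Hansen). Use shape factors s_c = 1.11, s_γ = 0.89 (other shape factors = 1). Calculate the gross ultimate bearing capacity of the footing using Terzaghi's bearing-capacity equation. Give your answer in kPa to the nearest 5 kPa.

q_ult ≈ 1965 kPa

q = γ·D_f = 16 × 0.8 = 12.8 kPa.
c·N_c·s_c = 20.1 × 44.9 × 1.11 = 1001.8 kPa
q·N_q = 12.8 × 32.1 = 410.88 kPa
0.5·γ·B·N_γ·s_γ = 0.5 × 16 × 2.41 × 32.3 × 0.89 = 554.24 kPa
q_ult = 1001.8 + 410.88 + 554.24 = 1966.9 kPa.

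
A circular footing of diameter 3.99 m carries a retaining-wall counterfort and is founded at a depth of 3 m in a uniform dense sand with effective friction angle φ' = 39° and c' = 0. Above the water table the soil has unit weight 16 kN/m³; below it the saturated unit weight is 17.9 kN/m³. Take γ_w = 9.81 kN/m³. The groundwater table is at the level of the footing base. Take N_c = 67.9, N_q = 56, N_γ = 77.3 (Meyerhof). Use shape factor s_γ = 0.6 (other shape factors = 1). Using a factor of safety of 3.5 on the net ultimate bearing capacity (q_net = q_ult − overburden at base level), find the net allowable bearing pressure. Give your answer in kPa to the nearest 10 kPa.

q = γ·D_f = 16 × 3 = 48 kPa.
For the ½γBN_γ term take γ' = 17.9 − 9.81 = 8.09 kN/m³ (soil below base is submerged).
q·N_q = 48 × 56 = 2688 kPa
0.5·γ·B·N_γ·s_γ = 0.5 × 8.09 × 3.99 × 77.3 × 0.6 = 748.55 kPa
q_ult = 2688 + 748.55 = 3436.6 kPa.
q_net = 3436.6 − 48 = 3388.6 kPa.
q_all(net) = 3388.6 / 3.5 = 968.16 kPa.

q_all(net) ≈ 970 kPa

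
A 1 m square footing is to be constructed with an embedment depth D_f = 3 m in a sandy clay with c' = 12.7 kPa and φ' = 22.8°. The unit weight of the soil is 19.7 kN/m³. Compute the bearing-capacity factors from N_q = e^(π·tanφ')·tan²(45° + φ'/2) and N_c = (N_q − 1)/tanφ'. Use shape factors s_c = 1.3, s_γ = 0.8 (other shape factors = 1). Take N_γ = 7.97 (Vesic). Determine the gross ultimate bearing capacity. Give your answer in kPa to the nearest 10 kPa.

tan22.8° = 0.4204, so N_q = e^(π×0.4204)·tan²(56.4°) = 3.746 × 2.265 = 8.49.
N_c = (8.49 − 1)/tan22.8° = 17.81.
q = γ·D_f = 19.7 × 3 = 59.1 kPa.
c·N_c·s_c = 12.7 × 17.807 × 1.3 = 294 kPa
q·N_q = 59.1 × 8.4854 = 501.49 kPa
0.5·γ·B·N_γ·s_γ = 0.5 × 19.7 × 1 × 7.97 × 0.8 = 62.804 kPa
q_ult = 294 + 501.49 + 62.804 = 858.29 kPa.

q_ult ≈ 860 kPa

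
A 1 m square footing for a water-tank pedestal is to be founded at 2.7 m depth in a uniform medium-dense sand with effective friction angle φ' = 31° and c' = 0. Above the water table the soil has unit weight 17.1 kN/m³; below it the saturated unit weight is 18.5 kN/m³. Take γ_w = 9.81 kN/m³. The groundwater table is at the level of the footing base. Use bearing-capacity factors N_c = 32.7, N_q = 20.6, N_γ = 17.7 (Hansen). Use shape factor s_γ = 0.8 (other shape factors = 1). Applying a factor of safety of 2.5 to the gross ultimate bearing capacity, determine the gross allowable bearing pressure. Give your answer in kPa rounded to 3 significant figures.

q = γ·D_f = 17.1 × 2.7 = 46.17 kPa.
For the ½γBN_γ term take γ' = 18.5 − 9.81 = 8.69 kN/m³ (soil below base is submerged).
q·N_q = 46.17 × 20.6 = 951.1 kPa
0.5·γ·B·N_γ·s_γ = 0.5 × 8.69 × 1 × 17.7 × 0.8 = 61.525 kPa
q_ult = 951.1 + 61.525 = 1012.6 kPa.
q_all = q_ult / FS = 1012.6 / 2.5 = 405.05 kPa.

q_all ≈ 405 kPa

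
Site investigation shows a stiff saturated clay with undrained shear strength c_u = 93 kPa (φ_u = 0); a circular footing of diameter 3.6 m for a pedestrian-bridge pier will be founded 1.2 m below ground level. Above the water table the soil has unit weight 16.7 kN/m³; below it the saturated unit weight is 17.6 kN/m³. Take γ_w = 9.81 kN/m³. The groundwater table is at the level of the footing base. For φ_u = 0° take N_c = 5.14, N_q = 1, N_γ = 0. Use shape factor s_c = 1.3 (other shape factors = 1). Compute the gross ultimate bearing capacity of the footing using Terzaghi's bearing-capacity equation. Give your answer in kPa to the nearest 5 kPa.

q_ult ≈ 640 kPa

Effective surcharge at the founding depth q = γ·D_f = 16.7 × 1.2 = 20.04 kPa.
q_ult = c·N_c·s_c + q·N_q
     = 93 × 5.14 × 1.3 + 20.04 × 1
     = 621.43 + 20.04 = 641.47 kPa.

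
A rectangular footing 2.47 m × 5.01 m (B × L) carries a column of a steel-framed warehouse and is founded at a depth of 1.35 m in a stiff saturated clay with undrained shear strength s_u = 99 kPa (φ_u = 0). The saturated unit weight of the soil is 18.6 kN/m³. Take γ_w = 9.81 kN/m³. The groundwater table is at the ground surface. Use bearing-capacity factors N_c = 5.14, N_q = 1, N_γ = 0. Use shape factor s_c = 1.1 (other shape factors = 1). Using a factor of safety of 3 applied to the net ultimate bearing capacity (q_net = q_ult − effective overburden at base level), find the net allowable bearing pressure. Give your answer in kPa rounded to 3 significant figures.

q_all(net) ≈ 187 kPa

With the water table at the surface the whole profile is submerged: γ' = 18.6 − 9.81 = 8.79 kN/m³, so q = γ'·D_f = 11.867 kPa.
q_ult = c·N_c·s_c + q·N_q
     = 99 × 5.14 × 1.1 + 11.867 × 1
     = 559.75 + 11.867 = 571.61 kPa.
Net ultimate: q_net = 571.61 − 11.867 = 559.75 kPa.
q_all(net) = 559.75 / 3 = 186.58 kPa.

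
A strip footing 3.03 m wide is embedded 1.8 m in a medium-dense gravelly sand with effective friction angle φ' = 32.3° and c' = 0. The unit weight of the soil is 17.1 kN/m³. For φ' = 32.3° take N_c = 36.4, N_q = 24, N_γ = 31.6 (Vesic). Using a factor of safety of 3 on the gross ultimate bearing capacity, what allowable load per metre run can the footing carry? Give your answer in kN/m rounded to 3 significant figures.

≈ 1570 kN/m

Effective surcharge at the founding depth q = γ·D_f = 17.1 × 1.8 = 30.78 kPa.
q_ult = q·N_q + 0.5·γ·B·N_γ
     = 30.78 × 24 + 0.5 × 17.1 × 3.03 × 31.6
     = 738.72 + 818.65 = 1557.4 kPa.
Gross allowable pressure q_all = 1557.4 / 3 = 519.12 kPa.
Allowable wall load = q_all × B = 519.12 × 3.03 = 1572.9 kN per metre run.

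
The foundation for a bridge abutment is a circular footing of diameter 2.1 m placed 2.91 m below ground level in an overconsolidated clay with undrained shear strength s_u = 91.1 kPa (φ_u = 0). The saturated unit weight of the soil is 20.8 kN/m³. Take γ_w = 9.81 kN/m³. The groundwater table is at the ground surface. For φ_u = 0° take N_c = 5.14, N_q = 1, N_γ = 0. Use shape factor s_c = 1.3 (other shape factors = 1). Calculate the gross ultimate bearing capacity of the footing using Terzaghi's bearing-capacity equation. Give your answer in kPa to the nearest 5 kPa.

γ' = 20.8 − 9.81 = 10.99 kN/m³ (submerged throughout). q = 10.99 × 2.91 = 31.981 kPa.
c·N_c·s_c = 91.1 × 5.14 × 1.3 = 608.73 kPa
q·N_q = 31.981 × 1 = 31.981 kPa
q_ult = 608.73 + 31.981 = 640.71 kPa.

q_ult ≈ 640 kPa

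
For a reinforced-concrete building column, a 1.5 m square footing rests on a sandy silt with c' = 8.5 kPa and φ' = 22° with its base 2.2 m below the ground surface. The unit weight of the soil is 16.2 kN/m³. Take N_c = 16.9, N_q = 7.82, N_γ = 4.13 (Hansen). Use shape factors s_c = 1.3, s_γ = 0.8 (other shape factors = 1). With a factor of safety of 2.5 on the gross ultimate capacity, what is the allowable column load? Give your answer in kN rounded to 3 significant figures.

P_all ≈ 455 kN

Overburden at base level: q = 16.2 × 2.2 = 35.64 kPa.
Cohesion term c·N_c·s_c = 8.5 × 16.9 × 1.3 = 186.74 kPa; surcharge term q·N_q = 35.64 × 7.82 = 278.7 kPa; self-weight term 0.5·γ·B·N_γ·s_γ = 0.5 × 16.2 × 1.5 × 4.13 × 0.8 = 40.144 kPa.
q_ult = 186.74 + 278.7 + 40.144 = 505.59 kPa.
Gross allowable pressure q_all = 505.59 / 2.5 = 202.24 kPa.
Footing area = 2.25 m², so allowable column load = 202.24 × 2.25 = 455.03 kN.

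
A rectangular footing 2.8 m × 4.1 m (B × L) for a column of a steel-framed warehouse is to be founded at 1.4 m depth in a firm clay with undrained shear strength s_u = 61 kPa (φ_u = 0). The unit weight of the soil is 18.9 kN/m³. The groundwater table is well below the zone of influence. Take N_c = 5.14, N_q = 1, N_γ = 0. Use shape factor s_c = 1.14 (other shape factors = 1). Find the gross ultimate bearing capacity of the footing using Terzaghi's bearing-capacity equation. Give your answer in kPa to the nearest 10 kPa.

q_ult ≈ 380 kPa

q = γ·D_f = 18.9 × 1.4 = 26.46 kPa.
c·N_c·s_c = 61 × 5.14 × 1.14 = 357.44 kPa
q·N_q = 26.46 × 1 = 26.46 kPa
q_ult = 357.44 + 26.46 = 383.9 kPa.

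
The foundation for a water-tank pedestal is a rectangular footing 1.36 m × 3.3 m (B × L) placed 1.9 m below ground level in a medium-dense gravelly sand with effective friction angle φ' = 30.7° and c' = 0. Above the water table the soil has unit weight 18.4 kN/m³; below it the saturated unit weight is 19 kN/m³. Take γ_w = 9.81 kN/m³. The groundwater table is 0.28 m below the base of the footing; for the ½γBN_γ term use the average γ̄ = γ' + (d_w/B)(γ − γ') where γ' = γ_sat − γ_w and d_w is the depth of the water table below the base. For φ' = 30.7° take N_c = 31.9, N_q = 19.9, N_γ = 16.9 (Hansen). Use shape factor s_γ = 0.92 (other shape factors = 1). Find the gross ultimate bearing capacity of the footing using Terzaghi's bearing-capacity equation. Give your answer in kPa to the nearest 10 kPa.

q_ult ≈ 810 kPa

Overburden at base level: q = 18.4 × 1.9 = 34.96 kPa.
The water table is 0.28 m below the base (< B = 1.36 m), so the ½γBN_γ term uses γ̄ = γ' + (d_w/B)(γ − γ') = 9.19 + (0.28/1.36)(18.4 − 9.19) = 11.086 kN/m³.
Surcharge term q·N_q = 34.96 × 19.9 = 695.7 kPa; self-weight term 0.5·γ·B·N_γ·s_γ = 0.5 × 11.086 × 1.36 × 16.9 × 0.92 = 117.21 kPa.
q_ult = 695.7 + 117.21 = 812.91 kPa.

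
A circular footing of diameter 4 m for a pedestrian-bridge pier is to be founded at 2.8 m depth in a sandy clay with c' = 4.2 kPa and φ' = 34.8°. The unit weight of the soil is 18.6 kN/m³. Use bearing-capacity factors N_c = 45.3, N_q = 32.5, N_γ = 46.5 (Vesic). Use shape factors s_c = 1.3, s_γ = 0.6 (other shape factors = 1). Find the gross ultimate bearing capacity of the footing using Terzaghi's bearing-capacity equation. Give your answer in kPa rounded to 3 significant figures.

q_ult ≈ 2980 kPa

Effective surcharge at the founding depth q = γ·D_f = 18.6 × 2.8 = 52.08 kPa.
q_ult = c·N_c·s_c + q·N_q + 0.5·γ·B·N_γ·s_γ
     = 4.2 × 45.3 × 1.3 + 52.08 × 32.5 + 0.5 × 18.6 × 4 × 46.5 × 0.6
     = 247.34 + 1692.6 + 1037.9 = 2977.8 kPa.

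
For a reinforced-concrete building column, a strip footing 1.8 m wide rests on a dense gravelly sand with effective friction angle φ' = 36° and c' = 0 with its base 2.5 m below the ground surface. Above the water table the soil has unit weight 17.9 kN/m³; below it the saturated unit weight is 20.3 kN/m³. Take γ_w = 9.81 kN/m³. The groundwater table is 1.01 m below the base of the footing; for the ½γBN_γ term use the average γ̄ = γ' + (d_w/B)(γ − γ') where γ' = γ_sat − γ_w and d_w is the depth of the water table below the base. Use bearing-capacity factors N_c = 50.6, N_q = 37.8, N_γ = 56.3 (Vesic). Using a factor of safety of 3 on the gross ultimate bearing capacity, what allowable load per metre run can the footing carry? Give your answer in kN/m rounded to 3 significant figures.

q = γ·D_f = 17.9 × 2.5 = 44.75 kPa.
γ' = 10.49 kN/m³; averaging over the depth B below the base, γ̄ = γ' + (d_w/B)(γ − γ') = 14.648 kN/m³.
q·N_q = 44.75 × 37.8 = 1691.5 kPa
0.5·γ·B·N_γ = 0.5 × 14.648 × 1.8 × 56.3 = 742.21 kPa
q_ult = 1691.5 + 742.21 = 2433.8 kPa.
Gross allowable pressure q_all = 2433.8 / 3 = 811.25 kPa.
Allowable wall load = q_all × B = 811.25 × 1.8 = 1460.3 kN per metre run.

≈ 1460 kN/m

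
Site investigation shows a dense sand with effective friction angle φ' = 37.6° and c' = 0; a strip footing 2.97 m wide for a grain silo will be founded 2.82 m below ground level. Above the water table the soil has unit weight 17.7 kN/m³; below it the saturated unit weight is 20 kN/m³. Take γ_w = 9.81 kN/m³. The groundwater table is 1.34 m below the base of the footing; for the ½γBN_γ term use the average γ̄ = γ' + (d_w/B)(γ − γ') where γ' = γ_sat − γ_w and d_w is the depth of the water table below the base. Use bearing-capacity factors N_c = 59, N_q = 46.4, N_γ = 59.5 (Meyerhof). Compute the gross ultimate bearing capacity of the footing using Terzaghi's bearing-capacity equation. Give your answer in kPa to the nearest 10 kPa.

q = γ·D_f = 17.7 × 2.82 = 49.914 kPa.
γ' = 10.19 kN/m³; averaging over the depth B below the base, γ̄ = γ' + (d_w/B)(γ − γ') = 13.578 kN/m³.
q·N_q = 49.914 × 46.4 = 2316 kPa
0.5·γ·B·N_γ = 0.5 × 13.578 × 2.97 × 59.5 = 1199.7 kPa
q_ult = 2316 + 1199.7 = 3515.8 kPa.

q_ult ≈ 3520 kPa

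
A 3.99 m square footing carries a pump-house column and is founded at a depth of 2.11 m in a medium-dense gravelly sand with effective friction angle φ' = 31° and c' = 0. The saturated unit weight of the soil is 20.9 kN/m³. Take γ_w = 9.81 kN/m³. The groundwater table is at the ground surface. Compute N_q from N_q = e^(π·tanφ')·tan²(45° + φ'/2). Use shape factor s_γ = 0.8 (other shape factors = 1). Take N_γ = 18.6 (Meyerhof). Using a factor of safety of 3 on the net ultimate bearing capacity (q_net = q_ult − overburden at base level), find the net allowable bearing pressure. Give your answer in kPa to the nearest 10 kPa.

N_q = e^(π·tan31°)·tan²(60.5°) = 20.63.
γ' = 20.9 − 9.81 = 11.09 kN/m³ (submerged throughout). q = 11.09 × 2.11 = 23.4 kPa; the same γ' applies in the ½γBN_γ term.
q·N_q = 23.4 × 20.631 = 482.76 kPa
0.5·γ·B·N_γ·s_γ = 0.5 × 11.09 × 3.99 × 18.6 × 0.8 = 329.21 kPa
q_ult = 482.76 + 329.21 = 811.97 kPa.
q_net = 811.97 − 23.4 = 788.57 kPa.
q_all(net) = 788.57 / 3 = 262.86 kPa.

q_all(net) ≈ 260 kPa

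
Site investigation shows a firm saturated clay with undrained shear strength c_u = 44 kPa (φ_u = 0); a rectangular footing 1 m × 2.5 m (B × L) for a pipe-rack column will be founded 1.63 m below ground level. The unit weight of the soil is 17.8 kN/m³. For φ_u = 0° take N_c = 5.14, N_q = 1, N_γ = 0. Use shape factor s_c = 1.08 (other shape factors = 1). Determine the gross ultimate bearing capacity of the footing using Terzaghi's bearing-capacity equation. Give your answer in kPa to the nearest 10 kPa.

Effective surcharge at the founding depth q = γ·D_f = 17.8 × 1.63 = 29.014 kPa.
q_ult = c·N_c·s_c + q·N_q
     = 44 × 5.14 × 1.08 + 29.014 × 1
     = 244.25 + 29.014 = 273.27 kPa.

q_ult ≈ 270 kPa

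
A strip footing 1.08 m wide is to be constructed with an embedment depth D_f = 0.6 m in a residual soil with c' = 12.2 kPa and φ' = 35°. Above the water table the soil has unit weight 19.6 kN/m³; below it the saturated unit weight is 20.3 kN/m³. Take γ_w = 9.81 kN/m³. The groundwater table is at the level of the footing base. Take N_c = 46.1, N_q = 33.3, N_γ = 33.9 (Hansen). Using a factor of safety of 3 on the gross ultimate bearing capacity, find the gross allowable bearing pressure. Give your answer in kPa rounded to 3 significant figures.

Effective surcharge at the founding depth q = γ·D_f = 19.6 × 0.6 = 11.76 kPa.
The water table coincides with the base, so in the self-weight term γ → γ' = 10.49 kN/m³.
q_ult = c·N_c + q·N_q + 0.5·γ·B·N_γ
     = 12.2 × 46.1 + 11.76 × 33.3 + 0.5 × 10.49 × 1.08 × 33.9
     = 562.42 + 391.61 + 192.03 = 1146.1 kPa.
q_all = 1146.1 / 3 = 382.02 kPa.

q_all ≈ 382 kPa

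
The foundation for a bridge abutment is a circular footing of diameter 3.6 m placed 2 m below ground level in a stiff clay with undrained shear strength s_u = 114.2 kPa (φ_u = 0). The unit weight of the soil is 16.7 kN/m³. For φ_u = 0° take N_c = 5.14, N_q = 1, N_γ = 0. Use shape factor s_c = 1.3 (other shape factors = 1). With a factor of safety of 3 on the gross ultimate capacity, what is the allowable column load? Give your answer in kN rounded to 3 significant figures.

Overburden at base level: q = 16.7 × 2 = 33.4 kPa.
Cohesion term c·N_c·s_c = 114.2 × 5.14 × 1.3 = 763.08 kPa; surcharge term q·N_q = 33.4 × 1 = 33.4 kPa.
q_ult = 763.08 + 33.4 = 796.48 kPa.
Gross allowable pressure q_all = 796.48 / 3 = 265.49 kPa.
Footing area = 10.1788 m², so allowable column load = 265.49 × 10.1788 = 2702.4 kN.

P_all ≈ 2700 kN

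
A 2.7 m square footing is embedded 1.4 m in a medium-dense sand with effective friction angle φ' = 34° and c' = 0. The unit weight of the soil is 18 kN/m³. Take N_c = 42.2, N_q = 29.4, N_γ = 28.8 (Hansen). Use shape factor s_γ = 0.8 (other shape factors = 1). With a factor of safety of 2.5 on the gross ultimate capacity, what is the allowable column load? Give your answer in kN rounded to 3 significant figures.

P_all ≈ 3790 kN

q = γ·D_f = 18 × 1.4 = 25.2 kPa.
q·N_q = 25.2 × 29.4 = 740.88 kPa
0.5·γ·B·N_γ·s_γ = 0.5 × 18 × 2.7 × 28.8 × 0.8 = 559.87 kPa
q_ult = 740.88 + 559.87 = 1300.8 kPa.
Gross allowable pressure q_all = 1300.8 / 2.5 = 520.3 kPa.
Footing area = 7.29 m², so allowable column load = 520.3 × 7.29 = 3793 kN.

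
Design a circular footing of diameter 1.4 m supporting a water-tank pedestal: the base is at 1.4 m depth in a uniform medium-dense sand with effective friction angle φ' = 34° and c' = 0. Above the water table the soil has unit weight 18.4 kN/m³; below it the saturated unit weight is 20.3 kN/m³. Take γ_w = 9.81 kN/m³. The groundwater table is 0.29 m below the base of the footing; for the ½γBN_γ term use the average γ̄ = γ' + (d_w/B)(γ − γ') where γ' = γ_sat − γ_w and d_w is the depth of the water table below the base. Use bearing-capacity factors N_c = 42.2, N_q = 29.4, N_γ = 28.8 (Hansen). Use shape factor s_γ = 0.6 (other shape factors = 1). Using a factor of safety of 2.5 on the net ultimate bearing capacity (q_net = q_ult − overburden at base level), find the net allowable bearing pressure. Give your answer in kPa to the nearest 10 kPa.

Effective surcharge at the founding depth q = γ·D_f = 18.4 × 1.4 = 25.76 kPa.
With d_w = 0.29 m < B, γ̄ = 10.49 + (0.29/1.4) × (18.4 − 10.49) = 12.128 kN/m³.
q_ult = q·N_q + 0.5·γ·B·N_γ·s_γ
     = 25.76 × 29.4 + 0.5 × 12.128 × 1.4 × 28.8 × 0.6
     = 757.34 + 146.71 = 904.05 kPa.
q_net = 904.05 − 25.76 = 878.29 kPa.
q_all(net) = 878.29 / 2.5 = 351.32 kPa.

q_all(net) ≈ 350 kPa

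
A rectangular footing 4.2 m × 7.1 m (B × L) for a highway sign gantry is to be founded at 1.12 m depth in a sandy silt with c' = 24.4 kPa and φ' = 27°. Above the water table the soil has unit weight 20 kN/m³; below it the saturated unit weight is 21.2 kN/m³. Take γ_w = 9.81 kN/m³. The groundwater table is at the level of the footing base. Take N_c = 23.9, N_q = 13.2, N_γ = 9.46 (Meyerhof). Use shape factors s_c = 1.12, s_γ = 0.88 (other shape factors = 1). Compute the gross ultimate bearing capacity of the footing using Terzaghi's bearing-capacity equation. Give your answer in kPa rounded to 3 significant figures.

q = γ·D_f = 20 × 1.12 = 22.4 kPa.
For the ½γBN_γ term take γ' = 21.2 − 9.81 = 11.39 kN/m³ (soil below base is submerged).
c·N_c·s_c = 24.4 × 23.9 × 1.12 = 653.14 kPa
q·N_q = 22.4 × 13.2 = 295.68 kPa
0.5·γ·B·N_γ·s_γ = 0.5 × 11.39 × 4.2 × 9.46 × 0.88 = 199.12 kPa
q_ult = 653.14 + 295.68 + 199.12 = 1147.9 kPa.

q_ult ≈ 1150 kPa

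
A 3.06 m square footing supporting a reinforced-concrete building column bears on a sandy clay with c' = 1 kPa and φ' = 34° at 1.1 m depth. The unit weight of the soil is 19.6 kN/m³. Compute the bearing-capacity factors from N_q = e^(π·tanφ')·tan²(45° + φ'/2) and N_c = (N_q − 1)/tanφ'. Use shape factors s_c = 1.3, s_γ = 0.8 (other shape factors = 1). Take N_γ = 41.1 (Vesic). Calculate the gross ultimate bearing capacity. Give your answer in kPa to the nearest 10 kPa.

tan34° = 0.6745, so N_q = e^(π×0.6745)·tan²(62°) = 8.323 × 3.537 = 29.44.
N_c = (29.44 − 1)/tan34° = 42.16.
Effective surcharge at the founding depth q = γ·D_f = 19.6 × 1.1 = 21.56 kPa.
q_ult = c·N_c·s_c + q·N_q + 0.5·γ·B·N_γ·s_γ
     = 1 × 42.164 × 1.3 + 21.56 × 29.44 + 0.5 × 19.6 × 3.06 × 41.1 × 0.8
     = 54.813 + 634.72 + 986.01 = 1675.5 kPa.

q_ult ≈ 1680 kPa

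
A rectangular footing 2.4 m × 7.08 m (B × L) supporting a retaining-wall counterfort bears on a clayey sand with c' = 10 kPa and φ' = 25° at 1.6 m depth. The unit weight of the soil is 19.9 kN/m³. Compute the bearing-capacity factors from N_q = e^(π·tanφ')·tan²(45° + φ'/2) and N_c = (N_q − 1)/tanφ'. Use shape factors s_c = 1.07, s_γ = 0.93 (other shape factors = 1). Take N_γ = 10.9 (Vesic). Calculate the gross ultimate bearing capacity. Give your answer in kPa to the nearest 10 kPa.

tan25° = 0.4663, so N_q = e^(π×0.4663)·tan²(57.5°) = 4.327 × 2.464 = 10.66.
N_c = (10.66 − 1)/tan25° = 20.72.
Overburden at base level: q = 19.9 × 1.6 = 31.84 kPa.
Cohesion term c·N_c·s_c = 10 × 20.721 × 1.07 = 221.71 kPa; surcharge term q·N_q = 31.84 × 10.662 = 339.48 kPa; self-weight term 0.5·γ·B·N_γ·s_γ = 0.5 × 19.9 × 2.4 × 10.9 × 0.93 = 242.07 kPa.
q_ult = 221.71 + 339.48 + 242.07 = 803.26 kPa.

q_ult ≈ 800 kPa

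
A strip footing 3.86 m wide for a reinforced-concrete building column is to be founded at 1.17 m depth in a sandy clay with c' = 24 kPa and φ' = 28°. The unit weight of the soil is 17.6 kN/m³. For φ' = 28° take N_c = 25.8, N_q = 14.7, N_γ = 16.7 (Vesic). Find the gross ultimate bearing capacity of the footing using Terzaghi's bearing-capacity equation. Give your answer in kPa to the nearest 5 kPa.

Effective surcharge at the founding depth q = γ·D_f = 17.6 × 1.17 = 20.592 kPa.
q_ult = c·N_c + q·N_q + 0.5·γ·B·N_γ
     = 24 × 25.8 + 20.592 × 14.7 + 0.5 × 17.6 × 3.86 × 16.7
     = 619.2 + 302.7 + 567.27 = 1489.2 kPa.

q_ult ≈ 1490 kPa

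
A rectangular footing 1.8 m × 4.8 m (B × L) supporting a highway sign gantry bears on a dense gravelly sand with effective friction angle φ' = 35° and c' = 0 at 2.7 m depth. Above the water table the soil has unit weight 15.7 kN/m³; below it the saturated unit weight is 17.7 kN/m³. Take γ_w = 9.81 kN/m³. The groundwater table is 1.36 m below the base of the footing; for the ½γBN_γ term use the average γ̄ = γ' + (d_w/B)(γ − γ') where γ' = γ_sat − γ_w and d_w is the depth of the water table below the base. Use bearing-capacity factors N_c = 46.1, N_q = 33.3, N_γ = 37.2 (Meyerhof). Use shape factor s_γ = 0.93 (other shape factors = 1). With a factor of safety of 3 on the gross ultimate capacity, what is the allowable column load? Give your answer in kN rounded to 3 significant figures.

q = γ·D_f = 15.7 × 2.7 = 42.39 kPa.
γ' = 7.89 kN/m³; averaging over the depth B below the base, γ̄ = γ' + (d_w/B)(γ − γ') = 13.791 kN/m³.
q·N_q = 42.39 × 33.3 = 1411.6 kPa
0.5·γ·B·N_γ·s_γ = 0.5 × 13.791 × 1.8 × 37.2 × 0.93 = 429.4 kPa
q_ult = 1411.6 + 429.4 = 1841 kPa.
Gross allowable pressure q_all = 1841 / 3 = 613.66 kPa.
Footing area = 8.64 m², so allowable column load = 613.66 × 8.64 = 5302 kN.

P_all ≈ 5300 kN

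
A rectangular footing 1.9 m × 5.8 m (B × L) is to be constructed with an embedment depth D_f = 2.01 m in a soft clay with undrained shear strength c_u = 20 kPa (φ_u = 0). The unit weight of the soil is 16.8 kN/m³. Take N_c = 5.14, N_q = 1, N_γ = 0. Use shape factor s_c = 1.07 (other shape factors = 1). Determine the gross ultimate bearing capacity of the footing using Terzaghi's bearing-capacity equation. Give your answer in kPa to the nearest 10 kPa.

q_ult ≈ 140 kPa

Effective surcharge at the founding depth q = γ·D_f = 16.8 × 2.01 = 33.768 kPa.
q_ult = c·N_c·s_c + q·N_q
     = 20 × 5.14 × 1.07 + 33.768 × 1
     = 110 + 33.768 = 143.76 kPa.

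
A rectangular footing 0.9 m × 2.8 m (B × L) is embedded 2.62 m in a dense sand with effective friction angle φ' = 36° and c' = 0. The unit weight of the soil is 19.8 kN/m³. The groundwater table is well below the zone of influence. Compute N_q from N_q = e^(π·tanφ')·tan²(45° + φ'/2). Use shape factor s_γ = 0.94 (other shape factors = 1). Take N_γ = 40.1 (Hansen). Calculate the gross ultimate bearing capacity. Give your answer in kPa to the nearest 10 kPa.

tan36° = 0.7265, so N_q = e^(π×0.7265)·tan²(63°) = 9.801 × 3.852 = 37.75.
q = γ·D_f = 19.8 × 2.62 = 51.876 kPa.
q·N_q = 51.876 × 37.752 = 1958.4 kPa
0.5·γ·B·N_γ·s_γ = 0.5 × 19.8 × 0.9 × 40.1 × 0.94 = 335.85 kPa
q_ult = 1958.4 + 335.85 = 2294.3 kPa.

q_ult ≈ 2290 kPa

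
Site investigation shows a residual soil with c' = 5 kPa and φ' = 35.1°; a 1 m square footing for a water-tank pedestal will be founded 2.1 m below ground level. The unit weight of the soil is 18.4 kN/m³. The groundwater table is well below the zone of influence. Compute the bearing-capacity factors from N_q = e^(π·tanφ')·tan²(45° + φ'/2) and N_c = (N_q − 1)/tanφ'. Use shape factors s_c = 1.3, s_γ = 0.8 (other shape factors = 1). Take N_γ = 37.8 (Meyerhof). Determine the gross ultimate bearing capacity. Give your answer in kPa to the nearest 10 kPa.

q_ult ≈ 1880 kPa

tan35.1° = 0.7028, so N_q = e^(π×0.7028)·tan²(62.55°) = 9.097 × 3.706 = 33.71.
N_c = (33.71 − 1)/tan35.1° = 46.55.
Overburden at base level: q = 18.4 × 2.1 = 38.64 kPa.
Cohesion term c·N_c·s_c = 5 × 46.546 × 1.3 = 302.55 kPa; surcharge term q·N_q = 38.64 × 33.713 = 1302.7 kPa; self-weight term 0.5·γ·B·N_γ·s_γ = 0.5 × 18.4 × 1 × 37.8 × 0.8 = 278.21 kPa.
q_ult = 302.55 + 1302.7 + 278.21 = 1883.4 kPa.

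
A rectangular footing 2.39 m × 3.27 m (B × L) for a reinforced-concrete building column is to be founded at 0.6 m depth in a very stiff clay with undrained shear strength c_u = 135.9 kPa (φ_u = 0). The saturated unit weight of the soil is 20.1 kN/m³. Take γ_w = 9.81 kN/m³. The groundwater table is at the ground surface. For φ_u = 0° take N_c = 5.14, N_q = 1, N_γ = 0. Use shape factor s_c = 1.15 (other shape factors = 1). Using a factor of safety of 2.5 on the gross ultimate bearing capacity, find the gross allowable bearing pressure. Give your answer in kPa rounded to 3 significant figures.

With the water table at the surface the whole profile is submerged: γ' = 20.1 − 9.81 = 10.29 kN/m³, so q = γ'·D_f = 6.174 kPa.
q_ult = c·N_c·s_c + q·N_q
     = 135.9 × 5.14 × 1.15 + 6.174 × 1
     = 803.3 + 6.174 = 809.48 kPa.
q_all = 809.48 / 2.5 = 323.79 kPa.

q_all ≈ 324 kPa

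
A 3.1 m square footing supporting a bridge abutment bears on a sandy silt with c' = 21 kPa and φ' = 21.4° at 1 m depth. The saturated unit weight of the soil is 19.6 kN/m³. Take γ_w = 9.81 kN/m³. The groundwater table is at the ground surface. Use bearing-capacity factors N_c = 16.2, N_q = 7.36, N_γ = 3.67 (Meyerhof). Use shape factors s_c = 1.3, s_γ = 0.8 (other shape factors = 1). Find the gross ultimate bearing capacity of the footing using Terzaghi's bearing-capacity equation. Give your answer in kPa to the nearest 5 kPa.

q_ult ≈ 560 kPa

With the water table at the surface the whole profile is submerged: γ' = 19.6 − 9.81 = 9.79 kN/m³, so q = γ'·D_f = 9.79 kPa; the same γ' applies in the ½γBN_γ term.
q_ult = c·N_c·s_c + q·N_q + 0.5·γ·B·N_γ·s_γ
     = 21 × 16.2 × 1.3 + 9.79 × 7.36 + 0.5 × 9.79 × 3.1 × 3.67 × 0.8
     = 442.26 + 72.054 + 44.552 = 558.87 kPa.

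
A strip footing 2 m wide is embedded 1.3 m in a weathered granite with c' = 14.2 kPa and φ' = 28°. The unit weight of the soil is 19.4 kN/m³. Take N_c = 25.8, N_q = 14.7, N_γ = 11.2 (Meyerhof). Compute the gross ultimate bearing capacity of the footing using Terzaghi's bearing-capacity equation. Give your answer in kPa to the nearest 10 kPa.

q_ult ≈ 950 kPa

Effective surcharge at the founding depth q = γ·D_f = 19.4 × 1.3 = 25.22 kPa.
q_ult = c·N_c + q·N_q + 0.5·γ·B·N_γ
     = 14.2 × 25.8 + 25.22 × 14.7 + 0.5 × 19.4 × 2 × 11.2
     = 366.36 + 370.73 + 217.28 = 954.37 kPa.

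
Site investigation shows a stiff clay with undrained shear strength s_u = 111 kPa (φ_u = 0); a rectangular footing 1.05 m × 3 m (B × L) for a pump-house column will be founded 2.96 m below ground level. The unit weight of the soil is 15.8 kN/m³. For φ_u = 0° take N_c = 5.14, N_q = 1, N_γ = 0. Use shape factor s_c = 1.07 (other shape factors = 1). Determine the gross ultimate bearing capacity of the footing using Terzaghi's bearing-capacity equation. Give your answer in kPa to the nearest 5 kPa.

q_ult ≈ 655 kPa

Effective surcharge at the founding depth q = γ·D_f = 15.8 × 2.96 = 46.768 kPa.
q_ult = c·N_c·s_c + q·N_q
     = 111 × 5.14 × 1.07 + 46.768 × 1
     = 610.48 + 46.768 = 657.25 kPa.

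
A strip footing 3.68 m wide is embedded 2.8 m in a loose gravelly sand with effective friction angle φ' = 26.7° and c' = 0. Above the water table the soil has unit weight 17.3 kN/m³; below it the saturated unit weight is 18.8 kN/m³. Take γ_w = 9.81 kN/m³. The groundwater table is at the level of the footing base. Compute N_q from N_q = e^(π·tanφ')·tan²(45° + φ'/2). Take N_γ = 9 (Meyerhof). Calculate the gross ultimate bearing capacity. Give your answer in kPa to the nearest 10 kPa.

tan26.7° = 0.5029, so N_q = e^(π×0.5029)·tan²(58.35°) = 4.855 × 2.632 = 12.78.
Overburden at base level: q = 17.3 × 2.8 = 48.44 kPa.
Below the base the soil is submerged, so the ½γBN_γ term uses γ' = 18.8 − 9.81 = 8.99 kN/m³.
Surcharge term q·N_q = 48.44 × 12.778 = 618.98 kPa; self-weight term 0.5·γ·B·N_γ = 0.5 × 8.99 × 3.68 × 9 = 148.87 kPa.
q_ult = 618.98 + 148.87 = 767.86 kPa.

q_ult ≈ 770 kPa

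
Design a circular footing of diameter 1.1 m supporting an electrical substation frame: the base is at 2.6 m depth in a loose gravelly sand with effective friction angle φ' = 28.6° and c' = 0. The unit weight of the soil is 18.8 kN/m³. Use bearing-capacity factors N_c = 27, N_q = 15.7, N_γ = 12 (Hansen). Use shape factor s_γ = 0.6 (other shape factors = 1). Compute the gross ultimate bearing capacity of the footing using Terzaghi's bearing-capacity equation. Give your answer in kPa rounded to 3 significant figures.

q = γ·D_f = 18.8 × 2.6 = 48.88 kPa.
q·N_q = 48.88 × 15.7 = 767.42 kPa
0.5·γ·B·N_γ·s_γ = 0.5 × 18.8 × 1.1 × 12 × 0.6 = 74.448 kPa
q_ult = 767.42 + 74.448 = 841.86 kPa.

q_ult ≈ 842 kPa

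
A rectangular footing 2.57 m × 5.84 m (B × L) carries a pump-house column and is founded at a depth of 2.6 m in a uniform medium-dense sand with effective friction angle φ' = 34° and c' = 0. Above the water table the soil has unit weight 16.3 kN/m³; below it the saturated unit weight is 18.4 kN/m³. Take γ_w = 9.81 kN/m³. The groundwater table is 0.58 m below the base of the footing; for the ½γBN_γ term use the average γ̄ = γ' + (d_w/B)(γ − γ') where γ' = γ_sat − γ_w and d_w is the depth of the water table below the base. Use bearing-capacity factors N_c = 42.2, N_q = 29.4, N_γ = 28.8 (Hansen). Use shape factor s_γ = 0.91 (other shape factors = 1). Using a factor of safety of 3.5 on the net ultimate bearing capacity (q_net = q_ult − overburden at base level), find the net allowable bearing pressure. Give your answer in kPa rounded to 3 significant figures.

q_all(net) ≈ 443 kPa

Overburden at base level: q = 16.3 × 2.6 = 42.38 kPa.
The water table is 0.58 m below the base (< B = 2.57 m), so the ½γBN_γ term uses γ̄ = γ' + (d_w/B)(γ − γ') = 8.59 + (0.58/2.57)(16.3 − 8.59) = 10.33 kN/m³.
Surcharge term q·N_q = 42.38 × 29.4 = 1246 kPa; self-weight term 0.5·γ·B·N_γ·s_γ = 0.5 × 10.33 × 2.57 × 28.8 × 0.91 = 347.89 kPa.
q_ult = 1246 + 347.89 = 1593.9 kPa.
q_net = 1593.9 − 42.38 = 1551.5 kPa.
q_all(net) = 1551.5 / 3.5 = 443.28 kPa.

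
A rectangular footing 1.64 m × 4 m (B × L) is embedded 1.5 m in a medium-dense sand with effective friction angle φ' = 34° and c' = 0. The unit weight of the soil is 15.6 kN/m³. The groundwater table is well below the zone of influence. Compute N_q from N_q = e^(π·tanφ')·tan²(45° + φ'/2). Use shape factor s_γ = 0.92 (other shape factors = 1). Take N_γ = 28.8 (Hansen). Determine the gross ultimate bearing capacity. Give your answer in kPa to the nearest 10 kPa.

tan34° = 0.6745, so N_q = e^(π×0.6745)·tan²(62°) = 8.323 × 3.537 = 29.44.
Overburden at base level: q = 15.6 × 1.5 = 23.4 kPa.
Surcharge term q·N_q = 23.4 × 29.44 = 688.89 kPa; self-weight term 0.5·γ·B·N_γ·s_γ = 0.5 × 15.6 × 1.64 × 28.8 × 0.92 = 338.94 kPa.
q_ult = 688.89 + 338.94 = 1027.8 kPa.

q_ult ≈ 1030 kPa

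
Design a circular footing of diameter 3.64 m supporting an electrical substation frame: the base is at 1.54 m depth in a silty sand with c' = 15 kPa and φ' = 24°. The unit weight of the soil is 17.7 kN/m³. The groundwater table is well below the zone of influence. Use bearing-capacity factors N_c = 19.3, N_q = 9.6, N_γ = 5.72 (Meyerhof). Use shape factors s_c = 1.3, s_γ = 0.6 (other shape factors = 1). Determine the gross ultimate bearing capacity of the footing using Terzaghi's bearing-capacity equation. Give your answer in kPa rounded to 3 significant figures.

q_ult ≈ 749 kPa

Effective surcharge at the founding depth q = γ·D_f = 17.7 × 1.54 = 27.258 kPa.
q_ult = c·N_c·s_c + q·N_q + 0.5·γ·B·N_γ·s_γ
     = 15 × 19.3 × 1.3 + 27.258 × 9.6 + 0.5 × 17.7 × 3.64 × 5.72 × 0.6
     = 376.35 + 261.68 + 110.56 = 748.59 kPa.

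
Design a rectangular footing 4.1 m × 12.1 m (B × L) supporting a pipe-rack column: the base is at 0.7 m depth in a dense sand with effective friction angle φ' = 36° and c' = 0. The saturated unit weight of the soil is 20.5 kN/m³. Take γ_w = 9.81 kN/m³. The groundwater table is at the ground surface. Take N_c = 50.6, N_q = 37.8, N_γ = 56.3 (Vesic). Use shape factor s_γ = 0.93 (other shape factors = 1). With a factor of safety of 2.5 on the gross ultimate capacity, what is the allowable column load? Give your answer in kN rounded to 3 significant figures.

With the water table at the surface the whole profile is submerged: γ' = 20.5 − 9.81 = 10.69 kN/m³, so q = γ'·D_f = 7.483 kPa; the same γ' applies in the ½γBN_γ term.
q_ult = q·N_q + 0.5·γ·B·N_γ·s_γ
     = 7.483 × 37.8 + 0.5 × 10.69 × 4.1 × 56.3 × 0.93
     = 282.86 + 1147.4 = 1430.3 kPa.
Gross allowable pressure q_all = 1430.3 / 2.5 = 572.11 kPa.
Footing area = 49.61 m², so allowable column load = 572.11 × 49.61 = 28382 kN.

P_all ≈ 28400 kN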